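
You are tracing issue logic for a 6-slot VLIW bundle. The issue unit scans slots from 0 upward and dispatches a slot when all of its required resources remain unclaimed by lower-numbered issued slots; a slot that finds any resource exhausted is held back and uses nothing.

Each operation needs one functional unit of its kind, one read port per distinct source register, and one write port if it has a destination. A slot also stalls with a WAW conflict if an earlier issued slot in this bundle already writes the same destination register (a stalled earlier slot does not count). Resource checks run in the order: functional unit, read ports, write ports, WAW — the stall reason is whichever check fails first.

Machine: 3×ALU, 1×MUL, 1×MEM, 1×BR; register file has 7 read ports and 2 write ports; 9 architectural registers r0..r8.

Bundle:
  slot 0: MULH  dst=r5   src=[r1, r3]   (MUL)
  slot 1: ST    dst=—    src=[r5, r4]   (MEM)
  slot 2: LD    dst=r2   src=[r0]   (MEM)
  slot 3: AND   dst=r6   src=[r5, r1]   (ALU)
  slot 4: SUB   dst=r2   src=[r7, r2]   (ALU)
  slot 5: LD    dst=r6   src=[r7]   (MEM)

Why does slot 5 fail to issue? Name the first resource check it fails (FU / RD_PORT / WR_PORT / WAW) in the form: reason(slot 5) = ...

reason(slot 5) = FU

(0) want 1×MUL +2rd +1wr — yes → AL3|MU0|ME1|BR1|rd5|wr1
(1) want 1×MEM +2rd +0wr — yes → AL3|MU0|ME0|BR1|rd3|wr1
(2) want 1×MEM +1rd +1wr — FU → AL3|MU0|ME0|BR1|rd3|wr1
(3) want 1×ALU +2rd +1wr — yes → AL2|MU0|ME0|BR1|rd1|wr0
(4) want 1×ALU +2rd +1wr — RD_PORT → AL2|MU0|ME0|BR1|rd1|wr0
(5) want 1×MEM +1rd +1wr — FU → AL2|MU0|ME0|BR1|rd1|wr0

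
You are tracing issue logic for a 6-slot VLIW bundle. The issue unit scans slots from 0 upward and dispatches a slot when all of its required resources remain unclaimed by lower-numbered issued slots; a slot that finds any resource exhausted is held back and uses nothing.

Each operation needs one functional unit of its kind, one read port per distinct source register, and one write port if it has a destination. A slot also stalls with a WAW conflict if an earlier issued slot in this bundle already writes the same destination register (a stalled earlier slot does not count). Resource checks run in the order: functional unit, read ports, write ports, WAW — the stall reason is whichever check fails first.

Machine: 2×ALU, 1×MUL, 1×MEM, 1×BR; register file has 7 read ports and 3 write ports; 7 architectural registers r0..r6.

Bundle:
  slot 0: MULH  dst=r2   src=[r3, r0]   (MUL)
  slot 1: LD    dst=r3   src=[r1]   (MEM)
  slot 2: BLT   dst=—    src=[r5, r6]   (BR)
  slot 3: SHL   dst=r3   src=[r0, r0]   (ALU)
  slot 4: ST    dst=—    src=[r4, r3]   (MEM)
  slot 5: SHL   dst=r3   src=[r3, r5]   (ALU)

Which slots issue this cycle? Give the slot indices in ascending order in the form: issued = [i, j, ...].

#0 MUL src=r3,r0 dispatched  <A:2 Mu:0 Ld:1 B:1 rd:5 wr:2>
#1 MEM src=r1 dispatched  <A:2 Mu:0 Ld:0 B:1 rd:4 wr:1>
#2 BR src=r5,r6 dispatched  <A:2 Mu:0 Ld:0 B:0 rd:2 wr:1>
#3 ALU src=r0,r0 held:WAW  <A:2 Mu:0 Ld:0 B:0 rd:2 wr:1>
#4 MEM src=r4,r3 held:FU  <A:2 Mu:0 Ld:0 B:0 rd:2 wr:1>
#5 ALU src=r3,r5 held:WAW  <A:2 Mu:0 Ld:0 B:0 rd:2 wr:1>

issued = [0, 1, 2]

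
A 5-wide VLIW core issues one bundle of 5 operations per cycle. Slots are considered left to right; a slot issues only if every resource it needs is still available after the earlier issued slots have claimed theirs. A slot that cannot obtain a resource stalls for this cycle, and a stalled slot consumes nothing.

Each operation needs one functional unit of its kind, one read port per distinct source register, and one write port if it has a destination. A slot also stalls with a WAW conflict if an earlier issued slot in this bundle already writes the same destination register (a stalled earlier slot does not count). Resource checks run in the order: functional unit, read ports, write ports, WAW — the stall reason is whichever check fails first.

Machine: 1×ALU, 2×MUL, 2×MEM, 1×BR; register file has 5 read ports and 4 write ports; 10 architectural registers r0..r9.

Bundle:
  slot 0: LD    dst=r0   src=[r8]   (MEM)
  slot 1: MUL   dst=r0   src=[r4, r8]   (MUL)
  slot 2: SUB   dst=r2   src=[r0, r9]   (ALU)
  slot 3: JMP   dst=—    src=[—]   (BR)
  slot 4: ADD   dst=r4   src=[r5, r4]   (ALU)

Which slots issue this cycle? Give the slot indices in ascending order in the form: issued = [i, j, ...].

issued = [0, 2, 3]

  0. MEM→r0 ⇒ go  {1A/2Mu/1Ld/1B | 4r 3w}
  1. MUL→r0 ⇒ no(WAW)  {1A/2Mu/1Ld/1B | 4r 3w}
  2. ALU→r2 ⇒ go  {0A/2Mu/1Ld/1B | 2r 2w}
  3. BR ⇒ go  {0A/2Mu/1Ld/0B | 2r 2w}
  4. ALU→r4 ⇒ no(FU)  {0A/2Mu/1Ld/0B | 2r 2w}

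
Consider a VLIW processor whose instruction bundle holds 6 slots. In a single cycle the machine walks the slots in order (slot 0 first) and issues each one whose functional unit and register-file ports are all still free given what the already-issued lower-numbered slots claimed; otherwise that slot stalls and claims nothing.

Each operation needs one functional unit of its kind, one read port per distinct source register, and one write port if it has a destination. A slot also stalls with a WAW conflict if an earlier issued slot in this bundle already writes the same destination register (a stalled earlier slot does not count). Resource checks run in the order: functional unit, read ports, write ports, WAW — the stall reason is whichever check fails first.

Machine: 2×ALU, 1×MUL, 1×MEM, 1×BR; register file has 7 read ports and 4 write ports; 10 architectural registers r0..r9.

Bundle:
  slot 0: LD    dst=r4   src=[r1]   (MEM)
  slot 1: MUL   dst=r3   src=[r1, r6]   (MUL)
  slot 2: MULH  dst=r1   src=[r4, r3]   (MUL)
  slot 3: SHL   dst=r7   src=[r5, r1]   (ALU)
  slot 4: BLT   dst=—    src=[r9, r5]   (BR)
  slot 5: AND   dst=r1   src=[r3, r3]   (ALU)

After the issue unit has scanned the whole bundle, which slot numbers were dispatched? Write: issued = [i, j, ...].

issued = [0, 1, 3, 4]

(0) want 1×MEM +1rd +1wr — yes → AL2|MU1|ME0|BR1|rd6|wr3
(1) want 1×MUL +2rd +1wr — yes → AL2|MU0|ME0|BR1|rd4|wr2
(2) want 1×MUL +2rd +1wr — FU → AL2|MU0|ME0|BR1|rd4|wr2
(3) want 1×ALU +2rd +1wr — yes → AL1|MU0|ME0|BR1|rd2|wr1
(4) want 1×BR +2rd +0wr — yes → AL1|MU0|ME0|BR0|rd0|wr1
(5) want 1×ALU +1rd +1wr — RD_PORT → AL1|MU0|ME0|BR0|rd0|wr1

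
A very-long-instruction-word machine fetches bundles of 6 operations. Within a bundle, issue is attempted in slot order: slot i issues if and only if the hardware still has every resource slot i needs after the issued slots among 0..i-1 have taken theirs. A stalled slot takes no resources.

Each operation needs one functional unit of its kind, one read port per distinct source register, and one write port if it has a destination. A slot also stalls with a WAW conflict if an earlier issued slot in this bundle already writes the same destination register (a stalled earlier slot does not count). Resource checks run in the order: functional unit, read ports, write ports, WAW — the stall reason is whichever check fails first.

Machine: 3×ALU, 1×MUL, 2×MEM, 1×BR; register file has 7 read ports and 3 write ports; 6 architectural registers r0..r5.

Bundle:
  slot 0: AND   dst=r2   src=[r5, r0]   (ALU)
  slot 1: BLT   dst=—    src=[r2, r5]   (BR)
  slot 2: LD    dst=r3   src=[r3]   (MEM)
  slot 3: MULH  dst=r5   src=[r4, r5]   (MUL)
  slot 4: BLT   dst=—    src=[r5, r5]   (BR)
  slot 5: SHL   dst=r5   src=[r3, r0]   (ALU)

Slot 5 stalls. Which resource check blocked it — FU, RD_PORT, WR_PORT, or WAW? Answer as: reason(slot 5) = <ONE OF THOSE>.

reason(slot 5) = RD_PORT

[0] ALU needs rd=2 wr=1: ok; after: ALU=2 MUL=1 MEM=2 BR=1, R=5, W=2
[1] BR needs rd=2 wr=0: ok; after: ALU=2 MUL=1 MEM=2 BR=0, R=3, W=2
[2] MEM needs rd=1 wr=1: ok; after: ALU=2 MUL=1 MEM=1 BR=0, R=2, W=1
[3] MUL needs rd=2 wr=1: ok; after: ALU=2 MUL=0 MEM=1 BR=0, R=0, W=0
[4] BR needs rd=1 wr=0: FU; after: ALU=2 MUL=0 MEM=1 BR=0, R=0, W=0
[5] ALU needs rd=2 wr=1: RD_PORT; after: ALU=2 MUL=0 MEM=1 BR=0, R=0, W=0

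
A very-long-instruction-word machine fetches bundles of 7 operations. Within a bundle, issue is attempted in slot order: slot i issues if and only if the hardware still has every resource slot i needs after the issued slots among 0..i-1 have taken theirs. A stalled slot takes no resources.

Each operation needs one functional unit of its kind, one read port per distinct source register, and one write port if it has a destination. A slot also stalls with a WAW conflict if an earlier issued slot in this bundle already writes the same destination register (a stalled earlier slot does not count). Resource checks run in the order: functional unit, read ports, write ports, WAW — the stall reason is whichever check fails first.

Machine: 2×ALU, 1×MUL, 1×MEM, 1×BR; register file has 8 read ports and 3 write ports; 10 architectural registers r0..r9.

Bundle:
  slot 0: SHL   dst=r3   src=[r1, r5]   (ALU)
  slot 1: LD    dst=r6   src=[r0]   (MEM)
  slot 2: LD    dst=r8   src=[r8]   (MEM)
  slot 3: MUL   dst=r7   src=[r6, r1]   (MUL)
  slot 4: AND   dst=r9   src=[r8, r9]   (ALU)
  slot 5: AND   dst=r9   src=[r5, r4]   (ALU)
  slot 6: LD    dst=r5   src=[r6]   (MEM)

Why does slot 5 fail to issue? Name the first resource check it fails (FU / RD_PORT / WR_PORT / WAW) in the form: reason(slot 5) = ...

reason(slot 5) = WR_PORT

slot 0 (ALU): ISSUE — free A1,Mu1,Ld1,B1 rp6 wp2
slot 1 (MEM): ISSUE — free A1,Mu1,Ld0,B1 rp5 wp1
slot 2 (MEM): stall FU — free A1,Mu1,Ld0,B1 rp5 wp1
slot 3 (MUL): ISSUE — free A1,Mu0,Ld0,B1 rp3 wp0
slot 4 (ALU): stall WR_PORT — free A1,Mu0,Ld0,B1 rp3 wp0
slot 5 (ALU): stall WR_PORT — free A1,Mu0,Ld0,B1 rp3 wp0
slot 6 (MEM): stall FU — free A1,Mu0,Ld0,B1 rp3 wp0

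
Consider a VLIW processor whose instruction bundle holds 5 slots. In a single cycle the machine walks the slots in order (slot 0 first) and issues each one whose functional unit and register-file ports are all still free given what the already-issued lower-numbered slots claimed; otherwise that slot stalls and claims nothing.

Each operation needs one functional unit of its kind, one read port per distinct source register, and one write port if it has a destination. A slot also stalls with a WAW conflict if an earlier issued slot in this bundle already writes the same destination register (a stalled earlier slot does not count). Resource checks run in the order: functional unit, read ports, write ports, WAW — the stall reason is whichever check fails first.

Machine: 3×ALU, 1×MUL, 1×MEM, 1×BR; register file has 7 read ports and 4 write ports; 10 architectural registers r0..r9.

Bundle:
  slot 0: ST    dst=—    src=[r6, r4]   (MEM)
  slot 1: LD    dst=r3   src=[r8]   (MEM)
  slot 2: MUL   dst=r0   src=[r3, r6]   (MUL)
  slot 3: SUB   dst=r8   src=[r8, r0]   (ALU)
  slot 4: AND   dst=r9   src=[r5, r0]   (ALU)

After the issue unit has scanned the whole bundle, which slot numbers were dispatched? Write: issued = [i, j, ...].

issued = [0, 2, 3]

  0. MEM ⇒ go  {3A/1Mu/0Ld/1B | 5r 4w}
  1. MEM→r3 ⇒ no(FU)  {3A/1Mu/0Ld/1B | 5r 4w}
  2. MUL→r0 ⇒ go  {3A/0Mu/0Ld/1B | 3r 3w}
  3. ALU→r8 ⇒ go  {2A/0Mu/0Ld/1B | 1r 2w}
  4. ALU→r9 ⇒ no(RD_PORT)  {2A/0Mu/0Ld/1B | 1r 2w}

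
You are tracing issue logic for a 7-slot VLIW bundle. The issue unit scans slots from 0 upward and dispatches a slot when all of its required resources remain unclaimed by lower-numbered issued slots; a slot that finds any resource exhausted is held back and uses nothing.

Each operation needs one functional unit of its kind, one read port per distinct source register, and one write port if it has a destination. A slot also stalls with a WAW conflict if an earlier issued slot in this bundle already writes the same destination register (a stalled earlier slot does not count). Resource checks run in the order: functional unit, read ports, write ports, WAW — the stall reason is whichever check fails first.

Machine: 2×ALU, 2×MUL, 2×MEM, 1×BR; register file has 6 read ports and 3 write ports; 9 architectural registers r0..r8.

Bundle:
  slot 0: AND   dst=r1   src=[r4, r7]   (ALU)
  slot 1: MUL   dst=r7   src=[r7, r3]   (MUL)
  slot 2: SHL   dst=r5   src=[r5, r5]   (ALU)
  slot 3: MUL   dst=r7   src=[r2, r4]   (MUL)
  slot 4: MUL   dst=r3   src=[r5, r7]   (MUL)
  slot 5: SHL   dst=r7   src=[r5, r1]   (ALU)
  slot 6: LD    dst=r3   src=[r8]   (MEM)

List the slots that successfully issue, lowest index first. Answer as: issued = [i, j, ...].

[0] ALU needs rd=2 wr=1: ok; after: ALU=1 MUL=2 MEM=2 BR=1, R=4, W=2
[1] MUL needs rd=2 wr=1: ok; after: ALU=1 MUL=1 MEM=2 BR=1, R=2, W=1
[2] ALU needs rd=1 wr=1: ok; after: ALU=0 MUL=1 MEM=2 BR=1, R=1, W=0
[3] MUL needs rd=2 wr=1: RD_PORT; after: ALU=0 MUL=1 MEM=2 BR=1, R=1, W=0
[4] MUL needs rd=2 wr=1: RD_PORT; after: ALU=0 MUL=1 MEM=2 BR=1, R=1, W=0
[5] ALU needs rd=2 wr=1: FU; after: ALU=0 MUL=1 MEM=2 BR=1, R=1, W=0
[6] MEM needs rd=1 wr=1: WR_PORT; after: ALU=0 MUL=1 MEM=2 BR=1, R=1, W=0

issued = [0, 1, 2]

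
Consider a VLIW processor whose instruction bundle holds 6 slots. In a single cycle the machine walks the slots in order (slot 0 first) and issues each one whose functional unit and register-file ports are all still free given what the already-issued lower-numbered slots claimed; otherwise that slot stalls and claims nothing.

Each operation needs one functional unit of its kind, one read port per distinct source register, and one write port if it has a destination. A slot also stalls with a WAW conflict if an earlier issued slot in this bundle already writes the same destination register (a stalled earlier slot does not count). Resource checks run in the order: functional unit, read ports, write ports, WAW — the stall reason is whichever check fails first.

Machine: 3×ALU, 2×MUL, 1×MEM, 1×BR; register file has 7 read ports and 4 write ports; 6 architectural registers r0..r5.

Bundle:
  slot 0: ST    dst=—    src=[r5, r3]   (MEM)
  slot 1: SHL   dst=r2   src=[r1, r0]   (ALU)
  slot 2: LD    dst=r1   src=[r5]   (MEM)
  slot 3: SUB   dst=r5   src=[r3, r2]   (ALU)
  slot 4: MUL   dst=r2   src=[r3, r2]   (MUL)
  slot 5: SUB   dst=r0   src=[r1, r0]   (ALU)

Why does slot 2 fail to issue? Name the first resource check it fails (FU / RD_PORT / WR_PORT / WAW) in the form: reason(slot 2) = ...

reason(slot 2) = FU

[0] MEM needs rd=2 wr=0: ok; after: ALU=3 MUL=2 MEM=0 BR=1, R=5, W=4
[1] ALU needs rd=2 wr=1: ok; after: ALU=2 MUL=2 MEM=0 BR=1, R=3, W=3
[2] MEM needs rd=1 wr=1: FU; after: ALU=2 MUL=2 MEM=0 BR=1, R=3, W=3
[3] ALU needs rd=2 wr=1: ok; after: ALU=1 MUL=2 MEM=0 BR=1, R=1, W=2
[4] MUL needs rd=2 wr=1: RD_PORT; after: ALU=1 MUL=2 MEM=0 BR=1, R=1, W=2
[5] ALU needs rd=2 wr=1: RD_PORT; after: ALU=1 MUL=2 MEM=0 BR=1, R=1, W=2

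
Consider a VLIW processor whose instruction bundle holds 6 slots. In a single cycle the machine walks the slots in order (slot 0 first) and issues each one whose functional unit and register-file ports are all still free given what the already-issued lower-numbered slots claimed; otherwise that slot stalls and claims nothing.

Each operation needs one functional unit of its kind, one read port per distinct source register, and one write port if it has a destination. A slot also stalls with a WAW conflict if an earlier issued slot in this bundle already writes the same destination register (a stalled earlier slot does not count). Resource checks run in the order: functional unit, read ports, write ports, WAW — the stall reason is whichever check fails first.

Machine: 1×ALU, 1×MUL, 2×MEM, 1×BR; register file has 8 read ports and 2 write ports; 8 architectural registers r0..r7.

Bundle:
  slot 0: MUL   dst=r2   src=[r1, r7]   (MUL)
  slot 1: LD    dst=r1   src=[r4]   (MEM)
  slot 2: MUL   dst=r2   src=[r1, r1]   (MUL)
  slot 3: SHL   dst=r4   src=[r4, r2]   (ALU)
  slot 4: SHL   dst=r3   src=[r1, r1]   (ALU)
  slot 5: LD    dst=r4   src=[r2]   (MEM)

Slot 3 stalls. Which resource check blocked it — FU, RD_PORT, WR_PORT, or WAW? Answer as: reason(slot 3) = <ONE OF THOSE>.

#0 MUL src=r1,r7 dispatched  <A:1 Mu:0 Ld:2 B:1 rd:6 wr:1>
#1 MEM src=r4 dispatched  <A:1 Mu:0 Ld:1 B:1 rd:5 wr:0>
#2 MUL src=r1,r1 held:FU  <A:1 Mu:0 Ld:1 B:1 rd:5 wr:0>
#3 ALU src=r4,r2 held:WR_PORT  <A:1 Mu:0 Ld:1 B:1 rd:5 wr:0>
#4 ALU src=r1,r1 held:WR_PORT  <A:1 Mu:0 Ld:1 B:1 rd:5 wr:0>
#5 MEM src=r2 held:WR_PORT  <A:1 Mu:0 Ld:1 B:1 rd:5 wr:0>

reason(slot 3) = WR_PORT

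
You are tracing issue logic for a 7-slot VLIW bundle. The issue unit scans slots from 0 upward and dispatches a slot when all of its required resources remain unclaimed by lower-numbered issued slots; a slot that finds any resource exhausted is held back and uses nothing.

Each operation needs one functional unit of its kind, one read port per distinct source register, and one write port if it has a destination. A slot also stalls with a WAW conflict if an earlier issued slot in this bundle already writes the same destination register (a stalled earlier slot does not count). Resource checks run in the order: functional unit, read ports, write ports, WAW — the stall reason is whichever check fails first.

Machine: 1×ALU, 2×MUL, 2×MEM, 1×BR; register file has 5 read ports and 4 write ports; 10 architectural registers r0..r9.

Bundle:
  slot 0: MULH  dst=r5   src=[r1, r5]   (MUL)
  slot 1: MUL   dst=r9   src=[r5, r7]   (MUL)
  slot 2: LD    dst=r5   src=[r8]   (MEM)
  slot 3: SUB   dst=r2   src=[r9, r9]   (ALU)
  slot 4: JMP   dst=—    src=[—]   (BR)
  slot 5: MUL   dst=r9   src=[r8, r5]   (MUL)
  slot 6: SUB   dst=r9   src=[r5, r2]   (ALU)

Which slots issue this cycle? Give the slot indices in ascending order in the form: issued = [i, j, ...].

issued = [0, 1, 3, 4]

slot 0 (MUL): ISSUE — free A1,Mu1,Ld2,B1 rp3 wp3
slot 1 (MUL): ISSUE — free A1,Mu0,Ld2,B1 rp1 wp2
slot 2 (MEM): stall WAW — free A1,Mu0,Ld2,B1 rp1 wp2
slot 3 (ALU): ISSUE — free A0,Mu0,Ld2,B1 rp0 wp1
slot 4 (BR): ISSUE — free A0,Mu0,Ld2,B0 rp0 wp1
slot 5 (MUL): stall FU — free A0,Mu0,Ld2,B0 rp0 wp1
slot 6 (ALU): stall FU — free A0,Mu0,Ld2,B0 rp0 wp1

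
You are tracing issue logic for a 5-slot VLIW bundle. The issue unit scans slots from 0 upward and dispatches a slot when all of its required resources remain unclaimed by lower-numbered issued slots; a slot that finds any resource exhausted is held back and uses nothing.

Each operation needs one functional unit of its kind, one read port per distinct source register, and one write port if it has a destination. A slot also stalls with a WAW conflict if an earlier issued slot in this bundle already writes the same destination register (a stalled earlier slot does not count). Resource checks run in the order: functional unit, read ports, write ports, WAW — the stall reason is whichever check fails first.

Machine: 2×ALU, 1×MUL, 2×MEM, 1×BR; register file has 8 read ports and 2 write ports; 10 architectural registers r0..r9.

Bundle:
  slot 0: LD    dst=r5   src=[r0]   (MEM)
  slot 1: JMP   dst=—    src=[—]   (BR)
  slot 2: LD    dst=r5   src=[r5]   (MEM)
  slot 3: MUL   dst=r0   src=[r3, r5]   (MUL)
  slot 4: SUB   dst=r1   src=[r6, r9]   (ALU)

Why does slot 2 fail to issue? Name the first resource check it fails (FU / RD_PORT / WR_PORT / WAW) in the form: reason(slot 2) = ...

  0. MEM→r5 ⇒ go  {2A/1Mu/1Ld/1B | 7r 1w}
  1. BR ⇒ go  {2A/1Mu/1Ld/0B | 7r 1w}
  2. MEM→r5 ⇒ no(WAW)  {2A/1Mu/1Ld/0B | 7r 1w}
  3. MUL→r0 ⇒ go  {2A/0Mu/1Ld/0B | 5r 0w}
  4. ALU→r1 ⇒ no(WR_PORT)  {2A/0Mu/1Ld/0B | 5r 0w}

reason(slot 2) = WAW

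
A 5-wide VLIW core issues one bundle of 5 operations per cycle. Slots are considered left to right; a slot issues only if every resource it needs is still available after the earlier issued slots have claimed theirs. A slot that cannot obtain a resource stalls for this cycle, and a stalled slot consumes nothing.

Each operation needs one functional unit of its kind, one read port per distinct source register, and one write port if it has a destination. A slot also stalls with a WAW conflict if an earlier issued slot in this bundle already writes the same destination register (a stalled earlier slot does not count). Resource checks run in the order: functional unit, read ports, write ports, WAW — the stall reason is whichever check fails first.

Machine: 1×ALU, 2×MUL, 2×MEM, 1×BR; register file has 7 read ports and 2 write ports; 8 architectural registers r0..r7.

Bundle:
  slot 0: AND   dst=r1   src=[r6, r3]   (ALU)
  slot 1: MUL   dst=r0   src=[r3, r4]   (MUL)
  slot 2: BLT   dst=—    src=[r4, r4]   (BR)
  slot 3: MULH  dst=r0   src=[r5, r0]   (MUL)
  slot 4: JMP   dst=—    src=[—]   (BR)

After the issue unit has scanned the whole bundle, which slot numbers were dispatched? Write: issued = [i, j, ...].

issued = [0, 1, 2]

(0) want 1×ALU +2rd +1wr — yes → AL0|MU2|ME2|BR1|rd5|wr1
(1) want 1×MUL +2rd +1wr — yes → AL0|MU1|ME2|BR1|rd3|wr0
(2) want 1×BR +1rd +0wr — yes → AL0|MU1|ME2|BR0|rd2|wr0
(3) want 1×MUL +2rd +1wr — WR_PORT → AL0|MU1|ME2|BR0|rd2|wr0
(4) want 1×BR +0rd +0wr — FU → AL0|MU1|ME2|BR0|rd2|wr0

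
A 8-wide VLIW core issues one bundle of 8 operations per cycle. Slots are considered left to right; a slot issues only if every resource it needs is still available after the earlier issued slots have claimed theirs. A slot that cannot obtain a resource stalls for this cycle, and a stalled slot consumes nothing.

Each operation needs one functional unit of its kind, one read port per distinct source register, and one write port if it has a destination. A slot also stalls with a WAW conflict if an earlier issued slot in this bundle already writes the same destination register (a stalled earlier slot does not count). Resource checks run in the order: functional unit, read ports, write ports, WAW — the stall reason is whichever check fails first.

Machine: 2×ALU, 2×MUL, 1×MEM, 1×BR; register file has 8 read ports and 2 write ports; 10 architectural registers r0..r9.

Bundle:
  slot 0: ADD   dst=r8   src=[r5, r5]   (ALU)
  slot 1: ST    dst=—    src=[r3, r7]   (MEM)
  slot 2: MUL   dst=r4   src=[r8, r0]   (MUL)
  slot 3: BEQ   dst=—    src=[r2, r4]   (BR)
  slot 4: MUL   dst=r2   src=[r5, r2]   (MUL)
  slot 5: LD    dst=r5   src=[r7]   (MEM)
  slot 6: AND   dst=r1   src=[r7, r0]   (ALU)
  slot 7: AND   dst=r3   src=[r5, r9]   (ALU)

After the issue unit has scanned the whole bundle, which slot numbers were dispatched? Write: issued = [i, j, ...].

issued = [0, 1, 2, 3]

[0] ALU needs rd=1 wr=1: ok; after: ALU=1 MUL=2 MEM=1 BR=1, R=7, W=1
[1] MEM needs rd=2 wr=0: ok; after: ALU=1 MUL=2 MEM=0 BR=1, R=5, W=1
[2] MUL needs rd=2 wr=1: ok; after: ALU=1 MUL=1 MEM=0 BR=1, R=3, W=0
[3] BR needs rd=2 wr=0: ok; after: ALU=1 MUL=1 MEM=0 BR=0, R=1, W=0
[4] MUL needs rd=2 wr=1: RD_PORT; after: ALU=1 MUL=1 MEM=0 BR=0, R=1, W=0
[5] MEM needs rd=1 wr=1: FU; after: ALU=1 MUL=1 MEM=0 BR=0, R=1, W=0
[6] ALU needs rd=2 wr=1: RD_PORT; after: ALU=1 MUL=1 MEM=0 BR=0, R=1, W=0
[7] ALU needs rd=2 wr=1: RD_PORT; after: ALU=1 MUL=1 MEM=0 BR=0, R=1, W=0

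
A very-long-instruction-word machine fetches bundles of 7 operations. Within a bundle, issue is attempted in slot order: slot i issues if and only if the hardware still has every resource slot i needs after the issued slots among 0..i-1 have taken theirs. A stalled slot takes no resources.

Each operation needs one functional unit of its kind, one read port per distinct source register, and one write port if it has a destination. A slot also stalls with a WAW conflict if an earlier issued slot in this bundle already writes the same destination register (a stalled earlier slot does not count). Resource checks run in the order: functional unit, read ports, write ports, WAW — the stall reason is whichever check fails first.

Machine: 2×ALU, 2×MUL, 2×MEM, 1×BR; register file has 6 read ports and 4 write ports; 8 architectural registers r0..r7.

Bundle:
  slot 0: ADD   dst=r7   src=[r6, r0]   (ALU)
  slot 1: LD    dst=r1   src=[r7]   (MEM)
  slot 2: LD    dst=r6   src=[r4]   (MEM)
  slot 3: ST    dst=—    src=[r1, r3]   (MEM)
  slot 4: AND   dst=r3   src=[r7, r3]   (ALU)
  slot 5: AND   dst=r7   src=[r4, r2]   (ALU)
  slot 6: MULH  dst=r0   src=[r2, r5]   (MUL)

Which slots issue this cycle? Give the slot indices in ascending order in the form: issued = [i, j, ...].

  0. ALU→r7 ⇒ go  {1A/2Mu/2Ld/1B | 4r 3w}
  1. MEM→r1 ⇒ go  {1A/2Mu/1Ld/1B | 3r 2w}
  2. MEM→r6 ⇒ go  {1A/2Mu/0Ld/1B | 2r 1w}
  3. MEM ⇒ no(FU)  {1A/2Mu/0Ld/1B | 2r 1w}
  4. ALU→r3 ⇒ go  {0A/2Mu/0Ld/1B | 0r 0w}
  5. ALU→r7 ⇒ no(FU)  {0A/2Mu/0Ld/1B | 0r 0w}
  6. MUL→r0 ⇒ no(RD_PORT)  {0A/2Mu/0Ld/1B | 0r 0w}

issued = [0, 1, 2, 4]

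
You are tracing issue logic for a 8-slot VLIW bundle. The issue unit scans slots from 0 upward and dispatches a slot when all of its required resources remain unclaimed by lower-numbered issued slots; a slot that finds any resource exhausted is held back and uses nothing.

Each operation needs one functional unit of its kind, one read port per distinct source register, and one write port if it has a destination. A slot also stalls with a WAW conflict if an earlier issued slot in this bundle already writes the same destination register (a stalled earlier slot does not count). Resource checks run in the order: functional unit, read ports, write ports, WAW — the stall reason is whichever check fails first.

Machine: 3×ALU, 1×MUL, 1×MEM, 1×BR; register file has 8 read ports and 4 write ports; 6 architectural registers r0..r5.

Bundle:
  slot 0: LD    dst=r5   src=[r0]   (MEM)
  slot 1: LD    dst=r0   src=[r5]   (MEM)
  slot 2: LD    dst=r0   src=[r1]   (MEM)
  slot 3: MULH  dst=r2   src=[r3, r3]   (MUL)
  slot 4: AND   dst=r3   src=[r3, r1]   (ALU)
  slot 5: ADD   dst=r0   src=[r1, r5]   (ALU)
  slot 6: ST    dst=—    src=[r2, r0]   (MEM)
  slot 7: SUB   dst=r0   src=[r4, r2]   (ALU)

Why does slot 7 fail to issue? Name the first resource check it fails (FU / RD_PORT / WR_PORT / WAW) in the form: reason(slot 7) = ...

(0) want 1×MEM +1rd +1wr — yes → AL3|MU1|ME0|BR1|rd7|wr3
(1) want 1×MEM +1rd +1wr — FU → AL3|MU1|ME0|BR1|rd7|wr3
(2) want 1×MEM +1rd +1wr — FU → AL3|MU1|ME0|BR1|rd7|wr3
(3) want 1×MUL +1rd +1wr — yes → AL3|MU0|ME0|BR1|rd6|wr2
(4) want 1×ALU +2rd +1wr — yes → AL2|MU0|ME0|BR1|rd4|wr1
(5) want 1×ALU +2rd +1wr — yes → AL1|MU0|ME0|BR1|rd2|wr0
(6) want 1×MEM +2rd +0wr — FU → AL1|MU0|ME0|BR1|rd2|wr0
(7) want 1×ALU +2rd +1wr — WR_PORT → AL1|MU0|ME0|BR1|rd2|wr0

reason(slot 7) = WR_PORT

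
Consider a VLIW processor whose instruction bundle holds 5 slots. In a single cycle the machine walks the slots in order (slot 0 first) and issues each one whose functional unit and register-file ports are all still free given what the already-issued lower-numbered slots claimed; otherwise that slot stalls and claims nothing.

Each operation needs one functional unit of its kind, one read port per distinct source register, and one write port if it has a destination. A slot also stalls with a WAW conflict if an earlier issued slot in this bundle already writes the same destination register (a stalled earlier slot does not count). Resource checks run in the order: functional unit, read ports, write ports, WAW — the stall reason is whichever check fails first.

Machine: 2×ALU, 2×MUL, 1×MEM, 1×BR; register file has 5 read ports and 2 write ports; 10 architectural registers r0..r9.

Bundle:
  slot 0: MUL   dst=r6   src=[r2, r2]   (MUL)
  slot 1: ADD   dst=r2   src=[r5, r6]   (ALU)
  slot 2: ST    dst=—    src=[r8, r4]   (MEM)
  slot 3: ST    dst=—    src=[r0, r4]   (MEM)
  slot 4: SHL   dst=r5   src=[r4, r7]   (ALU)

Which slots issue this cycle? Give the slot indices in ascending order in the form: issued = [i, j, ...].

issued = [0, 1, 2]

slot 0 (MUL): ISSUE — free A2,Mu1,Ld1,B1 rp4 wp1
slot 1 (ALU): ISSUE — free A1,Mu1,Ld1,B1 rp2 wp0
slot 2 (MEM): ISSUE — free A1,Mu1,Ld0,B1 rp0 wp0
slot 3 (MEM): stall FU — free A1,Mu1,Ld0,B1 rp0 wp0
slot 4 (ALU): stall RD_PORT — free A1,Mu1,Ld0,B1 rp0 wp0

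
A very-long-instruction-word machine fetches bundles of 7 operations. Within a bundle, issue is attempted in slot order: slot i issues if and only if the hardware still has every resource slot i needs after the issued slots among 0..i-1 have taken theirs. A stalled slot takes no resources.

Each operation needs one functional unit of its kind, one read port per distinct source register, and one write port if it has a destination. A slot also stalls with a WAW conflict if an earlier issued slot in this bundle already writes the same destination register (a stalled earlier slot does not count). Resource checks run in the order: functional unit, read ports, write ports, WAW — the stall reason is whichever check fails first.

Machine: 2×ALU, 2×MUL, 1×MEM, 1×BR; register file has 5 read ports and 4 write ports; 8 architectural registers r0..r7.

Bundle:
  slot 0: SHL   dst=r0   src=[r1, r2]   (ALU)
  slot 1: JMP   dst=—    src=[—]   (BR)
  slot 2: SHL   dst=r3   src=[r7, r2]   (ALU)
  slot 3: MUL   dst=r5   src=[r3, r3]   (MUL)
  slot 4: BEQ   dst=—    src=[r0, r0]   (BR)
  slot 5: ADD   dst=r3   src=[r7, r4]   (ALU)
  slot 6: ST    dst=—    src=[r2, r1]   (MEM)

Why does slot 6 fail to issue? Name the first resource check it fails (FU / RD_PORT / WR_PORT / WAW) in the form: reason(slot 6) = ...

reason(slot 6) = RD_PORT

(0) want 1×ALU +2rd +1wr — yes → AL1|MU2|ME1|BR1|rd3|wr3
(1) want 1×BR +0rd +0wr — yes → AL1|MU2|ME1|BR0|rd3|wr3
(2) want 1×ALU +2rd +1wr — yes → AL0|MU2|ME1|BR0|rd1|wr2
(3) want 1×MUL +1rd +1wr — yes → AL0|MU1|ME1|BR0|rd0|wr1
(4) want 1×BR +1rd +0wr — FU → AL0|MU1|ME1|BR0|rd0|wr1
(5) want 1×ALU +2rd +1wr — FU → AL0|MU1|ME1|BR0|rd0|wr1
(6) want 1×MEM +2rd +0wr — RD_PORT → AL0|MU1|ME1|BR0|rd0|wr1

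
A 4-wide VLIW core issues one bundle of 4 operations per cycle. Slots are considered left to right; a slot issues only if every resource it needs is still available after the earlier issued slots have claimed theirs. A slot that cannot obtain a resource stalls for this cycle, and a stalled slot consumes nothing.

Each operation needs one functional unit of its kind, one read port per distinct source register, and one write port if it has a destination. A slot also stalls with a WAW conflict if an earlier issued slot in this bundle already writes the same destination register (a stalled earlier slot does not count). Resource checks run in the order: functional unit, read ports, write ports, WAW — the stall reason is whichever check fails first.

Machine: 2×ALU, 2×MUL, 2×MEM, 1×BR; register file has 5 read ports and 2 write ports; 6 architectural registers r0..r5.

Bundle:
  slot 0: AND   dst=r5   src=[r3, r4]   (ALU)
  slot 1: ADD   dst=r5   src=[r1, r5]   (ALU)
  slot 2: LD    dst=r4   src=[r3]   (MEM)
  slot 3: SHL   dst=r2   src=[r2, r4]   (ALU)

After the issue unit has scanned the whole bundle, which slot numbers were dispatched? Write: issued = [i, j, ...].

slot 0 (ALU): ISSUE — free A1,Mu2,Ld2,B1 rp3 wp1
slot 1 (ALU): stall WAW — free A1,Mu2,Ld2,B1 rp3 wp1
slot 2 (MEM): ISSUE — free A1,Mu2,Ld1,B1 rp2 wp0
slot 3 (ALU): stall WR_PORT — free A1,Mu2,Ld1,B1 rp2 wp0

issued = [0, 2]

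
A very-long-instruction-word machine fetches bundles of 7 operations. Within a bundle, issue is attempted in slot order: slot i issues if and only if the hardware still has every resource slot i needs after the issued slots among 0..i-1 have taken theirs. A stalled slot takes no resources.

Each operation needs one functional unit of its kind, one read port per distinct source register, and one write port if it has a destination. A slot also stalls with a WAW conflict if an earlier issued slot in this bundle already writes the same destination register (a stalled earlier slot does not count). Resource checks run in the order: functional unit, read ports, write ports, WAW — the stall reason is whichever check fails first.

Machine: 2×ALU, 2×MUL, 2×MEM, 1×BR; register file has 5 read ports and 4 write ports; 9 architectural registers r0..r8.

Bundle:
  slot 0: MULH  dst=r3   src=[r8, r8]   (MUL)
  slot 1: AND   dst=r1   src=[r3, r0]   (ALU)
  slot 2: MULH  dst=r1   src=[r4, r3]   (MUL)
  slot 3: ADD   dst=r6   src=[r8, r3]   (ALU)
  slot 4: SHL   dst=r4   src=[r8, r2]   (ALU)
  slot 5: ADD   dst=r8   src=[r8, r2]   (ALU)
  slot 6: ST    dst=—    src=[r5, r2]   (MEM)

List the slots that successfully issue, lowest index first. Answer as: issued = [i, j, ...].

issued = [0, 1, 3]

slot 0 (MUL): ISSUE — free A2,Mu1,Ld2,B1 rp4 wp3
slot 1 (ALU): ISSUE — free A1,Mu1,Ld2,B1 rp2 wp2
slot 2 (MUL): stall WAW — free A1,Mu1,Ld2,B1 rp2 wp2
slot 3 (ALU): ISSUE — free A0,Mu1,Ld2,B1 rp0 wp1
slot 4 (ALU): stall FU — free A0,Mu1,Ld2,B1 rp0 wp1
slot 5 (ALU): stall FU — free A0,Mu1,Ld2,B1 rp0 wp1
slot 6 (MEM): stall RD_PORT — free A0,Mu1,Ld2,B1 rp0 wp1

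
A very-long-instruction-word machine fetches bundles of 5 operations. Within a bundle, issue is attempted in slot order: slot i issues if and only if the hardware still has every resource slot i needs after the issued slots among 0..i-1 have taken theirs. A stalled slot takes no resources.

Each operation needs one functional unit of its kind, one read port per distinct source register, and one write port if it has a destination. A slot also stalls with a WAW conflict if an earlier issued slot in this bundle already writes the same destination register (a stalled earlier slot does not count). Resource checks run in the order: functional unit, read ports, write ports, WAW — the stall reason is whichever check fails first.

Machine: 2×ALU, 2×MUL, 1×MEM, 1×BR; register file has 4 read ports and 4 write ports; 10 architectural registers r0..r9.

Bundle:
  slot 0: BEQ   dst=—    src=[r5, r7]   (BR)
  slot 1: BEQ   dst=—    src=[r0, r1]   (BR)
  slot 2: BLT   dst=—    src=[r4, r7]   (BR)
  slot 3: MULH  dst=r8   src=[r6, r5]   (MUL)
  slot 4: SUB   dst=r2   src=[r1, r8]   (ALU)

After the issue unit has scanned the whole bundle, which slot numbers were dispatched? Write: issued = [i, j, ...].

#0 BR src=r5,r7 dispatched  <A:2 Mu:2 Ld:1 B:0 rd:2 wr:4>
#1 BR src=r0,r1 held:FU  <A:2 Mu:2 Ld:1 B:0 rd:2 wr:4>
#2 BR src=r4,r7 held:FU  <A:2 Mu:2 Ld:1 B:0 rd:2 wr:4>
#3 MUL src=r6,r5 dispatched  <A:2 Mu:1 Ld:1 B:0 rd:0 wr:3>
#4 ALU src=r1,r8 held:RD_PORT  <A:2 Mu:1 Ld:1 B:0 rd:0 wr:3>

issued = [0, 3]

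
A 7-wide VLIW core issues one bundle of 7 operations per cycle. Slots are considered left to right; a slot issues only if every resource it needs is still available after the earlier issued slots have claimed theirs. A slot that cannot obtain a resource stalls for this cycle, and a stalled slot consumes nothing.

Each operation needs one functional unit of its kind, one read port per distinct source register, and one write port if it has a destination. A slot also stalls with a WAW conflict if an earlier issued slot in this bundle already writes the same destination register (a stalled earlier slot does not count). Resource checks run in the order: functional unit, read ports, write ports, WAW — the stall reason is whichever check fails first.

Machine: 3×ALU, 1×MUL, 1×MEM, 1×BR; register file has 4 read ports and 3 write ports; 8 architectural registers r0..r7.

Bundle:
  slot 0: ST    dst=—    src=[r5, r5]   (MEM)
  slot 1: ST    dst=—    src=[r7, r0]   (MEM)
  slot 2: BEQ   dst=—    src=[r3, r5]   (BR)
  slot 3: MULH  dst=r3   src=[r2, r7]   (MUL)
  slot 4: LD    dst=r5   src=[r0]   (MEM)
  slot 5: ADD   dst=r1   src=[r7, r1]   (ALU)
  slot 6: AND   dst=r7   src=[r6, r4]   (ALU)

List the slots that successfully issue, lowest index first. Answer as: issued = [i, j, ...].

issued = [0, 2]

slot 0 (MEM): ISSUE — free A3,Mu1,Ld0,B1 rp3 wp3
slot 1 (MEM): stall FU — free A3,Mu1,Ld0,B1 rp3 wp3
slot 2 (BR): ISSUE — free A3,Mu1,Ld0,B0 rp1 wp3
slot 3 (MUL): stall RD_PORT — free A3,Mu1,Ld0,B0 rp1 wp3
slot 4 (MEM): stall FU — free A3,Mu1,Ld0,B0 rp1 wp3
slot 5 (ALU): stall RD_PORT — free A3,Mu1,Ld0,B0 rp1 wp3
slot 6 (ALU): stall RD_PORT — free A3,Mu1,Ld0,B0 rp1 wp3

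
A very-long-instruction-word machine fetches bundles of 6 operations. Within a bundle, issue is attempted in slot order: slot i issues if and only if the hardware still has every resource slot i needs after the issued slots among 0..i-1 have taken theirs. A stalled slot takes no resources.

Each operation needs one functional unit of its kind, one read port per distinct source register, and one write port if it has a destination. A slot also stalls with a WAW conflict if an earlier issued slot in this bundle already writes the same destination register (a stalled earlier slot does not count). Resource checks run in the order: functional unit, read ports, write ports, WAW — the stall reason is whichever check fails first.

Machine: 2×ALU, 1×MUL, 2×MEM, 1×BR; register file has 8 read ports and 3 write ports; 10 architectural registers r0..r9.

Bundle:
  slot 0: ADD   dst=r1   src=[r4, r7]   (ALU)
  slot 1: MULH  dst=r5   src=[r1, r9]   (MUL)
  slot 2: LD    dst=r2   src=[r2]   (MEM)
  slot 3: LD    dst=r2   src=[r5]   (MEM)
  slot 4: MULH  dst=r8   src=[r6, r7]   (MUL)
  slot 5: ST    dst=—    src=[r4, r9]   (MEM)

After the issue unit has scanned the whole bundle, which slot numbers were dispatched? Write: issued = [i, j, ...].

issued = [0, 1, 2, 5]

  0. ALU→r1 ⇒ go  {1A/1Mu/2Ld/1B | 6r 2w}
  1. MUL→r5 ⇒ go  {1A/0Mu/2Ld/1B | 4r 1w}
  2. MEM→r2 ⇒ go  {1A/0Mu/1Ld/1B | 3r 0w}
  3. MEM→r2 ⇒ no(WR_PORT)  {1A/0Mu/1Ld/1B | 3r 0w}
  4. MUL→r8 ⇒ no(FU)  {1A/0Mu/1Ld/1B | 3r 0w}
  5. MEM ⇒ go  {1A/0Mu/0Ld/1B | 1r 0w}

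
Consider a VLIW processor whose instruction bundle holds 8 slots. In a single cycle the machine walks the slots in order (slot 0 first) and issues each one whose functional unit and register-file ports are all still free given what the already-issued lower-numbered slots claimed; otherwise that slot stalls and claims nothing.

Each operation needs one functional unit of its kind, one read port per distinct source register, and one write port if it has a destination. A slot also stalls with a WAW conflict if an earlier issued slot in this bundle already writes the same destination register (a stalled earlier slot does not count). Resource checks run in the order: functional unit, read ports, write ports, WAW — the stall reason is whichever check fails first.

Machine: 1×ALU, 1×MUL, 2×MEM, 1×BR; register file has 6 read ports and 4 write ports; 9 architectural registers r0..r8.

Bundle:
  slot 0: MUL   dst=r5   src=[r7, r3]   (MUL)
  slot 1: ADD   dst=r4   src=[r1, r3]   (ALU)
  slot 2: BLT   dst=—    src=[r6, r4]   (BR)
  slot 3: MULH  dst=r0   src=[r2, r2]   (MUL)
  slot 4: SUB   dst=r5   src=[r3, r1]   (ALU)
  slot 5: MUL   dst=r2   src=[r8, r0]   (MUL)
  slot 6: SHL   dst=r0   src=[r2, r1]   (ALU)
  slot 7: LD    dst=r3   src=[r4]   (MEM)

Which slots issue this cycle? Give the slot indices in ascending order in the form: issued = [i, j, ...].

(0) want 1×MUL +2rd +1wr — yes → AL1|MU0|ME2|BR1|rd4|wr3
(1) want 1×ALU +2rd +1wr — yes → AL0|MU0|ME2|BR1|rd2|wr2
(2) want 1×BR +2rd +0wr — yes → AL0|MU0|ME2|BR0|rd0|wr2
(3) want 1×MUL +1rd +1wr — FU → AL0|MU0|ME2|BR0|rd0|wr2
(4) want 1×ALU +2rd +1wr — FU → AL0|MU0|ME2|BR0|rd0|wr2
(5) want 1×MUL +2rd +1wr — FU → AL0|MU0|ME2|BR0|rd0|wr2
(6) want 1×ALU +2rd +1wr — FU → AL0|MU0|ME2|BR0|rd0|wr2
(7) want 1×MEM +1rd +1wr — RD_PORT → AL0|MU0|ME2|BR0|rd0|wr2

issued = [0, 1, 2]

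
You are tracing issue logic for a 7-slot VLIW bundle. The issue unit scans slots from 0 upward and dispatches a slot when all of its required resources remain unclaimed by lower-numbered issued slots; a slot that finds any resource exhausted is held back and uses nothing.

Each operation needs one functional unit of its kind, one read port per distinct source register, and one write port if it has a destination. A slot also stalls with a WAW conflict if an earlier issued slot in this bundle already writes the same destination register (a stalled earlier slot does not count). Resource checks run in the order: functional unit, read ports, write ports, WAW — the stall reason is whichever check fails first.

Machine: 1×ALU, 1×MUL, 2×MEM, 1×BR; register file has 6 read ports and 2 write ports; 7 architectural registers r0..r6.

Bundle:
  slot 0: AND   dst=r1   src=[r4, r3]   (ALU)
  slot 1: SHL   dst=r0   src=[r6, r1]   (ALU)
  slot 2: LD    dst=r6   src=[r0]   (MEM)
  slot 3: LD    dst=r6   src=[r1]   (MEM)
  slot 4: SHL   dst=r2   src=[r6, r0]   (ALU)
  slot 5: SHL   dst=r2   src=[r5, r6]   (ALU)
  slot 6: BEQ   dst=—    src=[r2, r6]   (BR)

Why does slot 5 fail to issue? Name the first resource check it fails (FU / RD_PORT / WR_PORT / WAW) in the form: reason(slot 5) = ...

#0 ALU src=r4,r3 dispatched  <A:0 Mu:1 Ld:2 B:1 rd:4 wr:1>
#1 ALU src=r6,r1 held:FU  <A:0 Mu:1 Ld:2 B:1 rd:4 wr:1>
#2 MEM src=r0 dispatched  <A:0 Mu:1 Ld:1 B:1 rd:3 wr:0>
#3 MEM src=r1 held:WR_PORT  <A:0 Mu:1 Ld:1 B:1 rd:3 wr:0>
#4 ALU src=r6,r0 held:FU  <A:0 Mu:1 Ld:1 B:1 rd:3 wr:0>
#5 ALU src=r5,r6 held:FU  <A:0 Mu:1 Ld:1 B:1 rd:3 wr:0>
#6 BR src=r2,r6 dispatched  <A:0 Mu:1 Ld:1 B:0 rd:1 wr:0>

reason(slot 5) = FU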